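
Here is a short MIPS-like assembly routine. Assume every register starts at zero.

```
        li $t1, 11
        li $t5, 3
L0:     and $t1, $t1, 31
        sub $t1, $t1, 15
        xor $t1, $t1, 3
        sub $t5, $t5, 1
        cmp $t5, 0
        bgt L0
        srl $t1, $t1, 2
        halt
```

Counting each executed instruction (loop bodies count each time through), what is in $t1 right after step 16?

li $t1, 11 → $t1=11
li $t5, 3 → $t5=3
and $t1, $t1, 31 → $t1=11&31=11
sub $t1, $t1, 15 → $t1=11-15=-4
xor $t1, $t1, 3 → $t1=(-4)^3=-1
sub $t5, $t5, 1 → $t5=3-1=2
cmp $t5, 0  (cmp 2,0)
bgt L0: taken
and $t1, $t1, 31 → $t1=(-1)&31=31
sub $t1, $t1, 15 → $t1=31-15=16
xor $t1, $t1, 3 → $t1=16^3=19
sub $t5, $t5, 1 → $t5=2-1=1
cmp $t5, 0  (cmp 1,0)
bgt L0: taken
and $t1, $t1, 31 → $t1=19&31=19
sub $t1, $t1, 15 → $t1=19-15=4
After step 16: $t1 = 4.

4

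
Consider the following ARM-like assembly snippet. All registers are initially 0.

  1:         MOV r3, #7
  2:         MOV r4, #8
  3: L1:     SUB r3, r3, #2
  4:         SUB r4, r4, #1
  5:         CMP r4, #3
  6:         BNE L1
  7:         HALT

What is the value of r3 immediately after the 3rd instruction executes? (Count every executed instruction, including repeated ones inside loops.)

MOV r3, #7 → r3=7
MOV r4, #8 → r4=8
SUB r3, r3, #2 → r3=7-2=5
After step 3: r3 = 5.

5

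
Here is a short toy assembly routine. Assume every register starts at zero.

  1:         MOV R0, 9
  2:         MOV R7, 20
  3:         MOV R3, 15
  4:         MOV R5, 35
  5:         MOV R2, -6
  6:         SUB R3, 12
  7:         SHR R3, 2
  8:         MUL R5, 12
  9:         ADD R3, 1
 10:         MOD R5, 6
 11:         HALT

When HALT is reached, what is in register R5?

R0=9
R7=20
R3=15
R5=35
R2=-6
R3=15-12=3
R3=3>>2=0
R5=35*12=420
R3=0+1=1
R5=420%6=0
halt.

0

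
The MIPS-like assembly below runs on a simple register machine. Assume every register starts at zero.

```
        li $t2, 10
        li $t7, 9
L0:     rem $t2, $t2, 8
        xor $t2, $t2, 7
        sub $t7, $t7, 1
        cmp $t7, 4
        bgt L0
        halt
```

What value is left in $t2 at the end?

5

li $t2, 10 → $t2=10
li $t7, 9 → $t7=9
rem $t2, $t2, 8 → $t2=10%8=2
xor $t2, $t2, 7 → $t2=2^7=5
sub $t7, $t7, 1 → $t7=9-1=8
cmp $t7, 4  (cmp 8,4)
bgt L0: taken
rem $t2, $t2, 8 → $t2=5%8=5
xor $t2, $t2, 7 → $t2=5^7=2
sub $t7, $t7, 1 → $t7=8-1=7
cmp $t7, 4  (cmp 7,4)
bgt L0: taken
rem $t2, $t2, 8 → $t2=2%8=2
xor $t2, $t2, 7 → $t2=2^7=5
sub $t7, $t7, 1 → $t7=7-1=6
cmp $t7, 4  (cmp 6,4)
bgt L0: taken
rem $t2, $t2, 8 → $t2=5%8=5
xor $t2, $t2, 7 → $t2=5^7=2
sub $t7, $t7, 1 → $t7=6-1=5
cmp $t7, 4  (cmp 5,4)
bgt L0: taken
rem $t2, $t2, 8 → $t2=2%8=2
xor $t2, $t2, 7 → $t2=2^7=5
sub $t7, $t7, 1 → $t7=5-1=4
cmp $t7, 4  (cmp 4,4)
bgt L0: not taken
halt.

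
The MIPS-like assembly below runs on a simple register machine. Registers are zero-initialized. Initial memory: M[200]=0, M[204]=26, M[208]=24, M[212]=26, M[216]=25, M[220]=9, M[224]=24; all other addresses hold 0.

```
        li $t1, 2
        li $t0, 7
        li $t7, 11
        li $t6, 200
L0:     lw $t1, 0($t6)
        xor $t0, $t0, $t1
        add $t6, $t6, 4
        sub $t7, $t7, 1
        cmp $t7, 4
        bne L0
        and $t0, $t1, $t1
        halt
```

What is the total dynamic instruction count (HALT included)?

48

after li $t1, 2: $t1=2
after li $t0, 7: $t0=7
after li $t7, 11: $t7=11
after li $t6, 200: $t6=200
after lw $t1, 0($t6): $t1=M[200]=0
after xor $t0, $t0, $t1: $t0=7^0=7
after add $t6, $t6, 4: $t6=200+4=204
after sub $t7, $t7, 1: $t7=11-1=10
cmp $t7, 4  (cmp 10,4)
bne L0: taken
after lw $t1, 0($t6): $t1=M[204]=26
after xor $t0, $t0, $t1: $t0=7^26=29
after add $t6, $t6, 4: $t6=204+4=208
after sub $t7, $t7, 1: $t7=10-1=9
cmp $t7, 4  (cmp 9,4)
bne L0: taken
after lw $t1, 0($t6): $t1=M[208]=24
after xor $t0, $t0, $t1: $t0=29^24=5
after add $t6, $t6, 4: $t6=208+4=212
after sub $t7, $t7, 1: $t7=9-1=8
cmp $t7, 4  (cmp 8,4)
bne L0: taken
after lw $t1, 0($t6): $t1=M[212]=26
after xor $t0, $t0, $t1: $t0=5^26=31
after add $t6, $t6, 4: $t6=212+4=216
after sub $t7, $t7, 1: $t7=8-1=7
cmp $t7, 4  (cmp 7,4)
bne L0: taken
after lw $t1, 0($t6): $t1=M[216]=25
after xor $t0, $t0, $t1: $t0=31^25=6
after add $t6, $t6, 4: $t6=216+4=220
after sub $t7, $t7, 1: $t7=7-1=6
cmp $t7, 4  (cmp 6,4)
bne L0: taken
after lw $t1, 0($t6): $t1=M[220]=9
after xor $t0, $t0, $t1: $t0=6^9=15
after add $t6, $t6, 4: $t6=220+4=224
after sub $t7, $t7, 1: $t7=6-1=5
cmp $t7, 4  (cmp 5,4)
bne L0: taken
after lw $t1, 0($t6): $t1=M[224]=24
after xor $t0, $t0, $t1: $t0=15^24=23
after add $t6, $t6, 4: $t6=224+4=228
after sub $t7, $t7, 1: $t7=5-1=4
cmp $t7, 4  (cmp 4,4)
bne L0: not taken
after and $t0, $t1, $t1: $t0=24&24=24
halt.
Total executed instructions: 48.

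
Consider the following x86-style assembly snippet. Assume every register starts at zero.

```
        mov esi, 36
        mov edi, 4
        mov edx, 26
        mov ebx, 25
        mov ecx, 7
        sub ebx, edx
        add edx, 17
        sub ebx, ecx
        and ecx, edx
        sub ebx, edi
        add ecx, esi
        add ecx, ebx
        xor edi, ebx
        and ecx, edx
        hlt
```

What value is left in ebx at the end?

mov esi, 36 → esi=36
mov edi, 4 → edi=4
mov edx, 26 → edx=26
mov ebx, 25 → ebx=25
mov ecx, 7 → ecx=7
sub ebx, edx → ebx=25-26=-1
add edx, 17 → edx=26+17=43
sub ebx, ecx → ebx=(-1)-7=-8
and ecx, edx → ecx=7&43=3
sub ebx, edi → ebx=(-8)-4=-12
add ecx, esi → ecx=3+36=39
add ecx, ebx → ecx=39+(-12)=27
xor edi, ebx → edi=4^(-12)=-16
and ecx, edx → ecx=27&43=11
halt.

-12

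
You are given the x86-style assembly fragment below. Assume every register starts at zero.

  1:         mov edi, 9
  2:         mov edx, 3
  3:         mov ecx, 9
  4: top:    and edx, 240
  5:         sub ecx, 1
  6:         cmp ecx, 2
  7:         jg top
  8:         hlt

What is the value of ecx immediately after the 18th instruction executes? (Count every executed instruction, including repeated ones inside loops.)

mov edi, 9 → edi=9
mov edx, 3 → edx=3
mov ecx, 9 → ecx=9
and edx, 240 → edx=3&240=0
sub ecx, 1 → ecx=9-1=8
cmp ecx, 2  (cmp 8,2)
jg top: taken
and edx, 240 → edx=0&240=0
sub ecx, 1 → ecx=8-1=7
cmp ecx, 2  (cmp 7,2)
jg top: taken
and edx, 240 → edx=0&240=0
sub ecx, 1 → ecx=7-1=6
cmp ecx, 2  (cmp 6,2)
jg top: taken
and edx, 240 → edx=0&240=0
sub ecx, 1 → ecx=6-1=5
cmp ecx, 2  (cmp 5,2)
After step 18: ecx = 5.

5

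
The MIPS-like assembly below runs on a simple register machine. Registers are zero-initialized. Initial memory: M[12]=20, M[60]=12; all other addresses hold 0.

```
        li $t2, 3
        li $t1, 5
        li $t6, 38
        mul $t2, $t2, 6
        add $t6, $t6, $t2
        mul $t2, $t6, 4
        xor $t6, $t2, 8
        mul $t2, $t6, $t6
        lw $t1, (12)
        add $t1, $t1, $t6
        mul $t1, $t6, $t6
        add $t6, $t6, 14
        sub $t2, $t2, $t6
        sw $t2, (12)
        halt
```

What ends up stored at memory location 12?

$t2=3
$t1=5
$t6=38
$t2=3*6=18
$t6=38+18=56
$t2=56*4=224
$t6=224^8=232
$t2=232*232=53824
$t1=M[12]=20
$t1=20+232=252
$t1=232*232=53824
$t6=232+14=246
$t2=53824-246=53578
sw $t2, (12) → M[12]=53578
halt.

53578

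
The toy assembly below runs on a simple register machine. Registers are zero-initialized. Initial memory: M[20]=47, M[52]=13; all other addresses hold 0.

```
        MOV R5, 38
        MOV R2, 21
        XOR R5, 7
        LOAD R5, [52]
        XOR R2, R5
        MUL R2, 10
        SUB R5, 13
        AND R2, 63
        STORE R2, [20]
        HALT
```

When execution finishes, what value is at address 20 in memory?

48

R5=38
R2=21
R5=38^7=33
R5=M[52]=13
R2=21^13=24
R2=24*10=240
R5=13-13=0
R2=240&63=48
STORE R2, [20] → M[20]=48
halt.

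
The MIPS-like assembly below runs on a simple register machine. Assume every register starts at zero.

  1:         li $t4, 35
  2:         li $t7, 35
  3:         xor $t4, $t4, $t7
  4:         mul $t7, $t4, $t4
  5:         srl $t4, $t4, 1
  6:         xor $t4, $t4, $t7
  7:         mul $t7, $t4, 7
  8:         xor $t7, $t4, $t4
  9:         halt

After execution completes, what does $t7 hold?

$t4=35
$t7=35
$t4=35^35=0
$t7=0*0=0
$t4=0>>1=0
$t4=0^0=0
$t7=0*7=0
$t7=0^0=0
halt.

0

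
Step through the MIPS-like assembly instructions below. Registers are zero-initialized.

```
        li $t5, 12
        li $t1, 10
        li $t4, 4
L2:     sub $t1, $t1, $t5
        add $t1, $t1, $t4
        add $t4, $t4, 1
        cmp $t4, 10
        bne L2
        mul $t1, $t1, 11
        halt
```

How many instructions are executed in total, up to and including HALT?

after li $t5, 12: $t5=12
after li $t1, 10: $t1=10
after li $t4, 4: $t4=4
after sub $t1, $t1, $t5: $t1=10-12=-2
after add $t1, $t1, $t4: $t1=(-2)+4=2
after add $t4, $t4, 1: $t4=4+1=5
cmp $t4, 10  (cmp 5,10)
bne L2: taken
after sub $t1, $t1, $t5: $t1=2-12=-10
after add $t1, $t1, $t4: $t1=(-10)+5=-5
after add $t4, $t4, 1: $t4=5+1=6
cmp $t4, 10  (cmp 6,10)
bne L2: taken
after sub $t1, $t1, $t5: $t1=(-5)-12=-17
after add $t1, $t1, $t4: $t1=(-17)+6=-11
after add $t4, $t4, 1: $t4=6+1=7
cmp $t4, 10  (cmp 7,10)
bne L2: taken
after sub $t1, $t1, $t5: $t1=(-11)-12=-23
after add $t1, $t1, $t4: $t1=(-23)+7=-16
after add $t4, $t4, 1: $t4=7+1=8
cmp $t4, 10  (cmp 8,10)
bne L2: taken
after sub $t1, $t1, $t5: $t1=(-16)-12=-28
after add $t1, $t1, $t4: $t1=(-28)+8=-20
after add $t4, $t4, 1: $t4=8+1=9
cmp $t4, 10  (cmp 9,10)
bne L2: taken
after sub $t1, $t1, $t5: $t1=(-20)-12=-32
after add $t1, $t1, $t4: $t1=(-32)+9=-23
after add $t4, $t4, 1: $t4=9+1=10
cmp $t4, 10  (cmp 10,10)
bne L2: not taken
after mul $t1, $t1, 11: $t1=(-23)*11=-253
halt.
Total executed instructions: 35.

35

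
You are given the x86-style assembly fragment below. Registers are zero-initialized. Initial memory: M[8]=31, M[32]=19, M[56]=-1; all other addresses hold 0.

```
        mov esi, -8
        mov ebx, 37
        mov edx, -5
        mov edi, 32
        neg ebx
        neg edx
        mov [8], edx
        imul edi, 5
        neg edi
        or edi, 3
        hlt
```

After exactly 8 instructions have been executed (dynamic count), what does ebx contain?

-37

after mov esi, -8: esi=-8
after mov ebx, 37: ebx=37
after mov edx, -5: edx=-5
after mov edi, 32: edi=32
after neg ebx: ebx=-(37)=-37
after neg edx: edx=-(-5)=5
mov [8], edx → M[8]=5
after imul edi, 5: edi=32*5=160
After step 8: ebx = -37.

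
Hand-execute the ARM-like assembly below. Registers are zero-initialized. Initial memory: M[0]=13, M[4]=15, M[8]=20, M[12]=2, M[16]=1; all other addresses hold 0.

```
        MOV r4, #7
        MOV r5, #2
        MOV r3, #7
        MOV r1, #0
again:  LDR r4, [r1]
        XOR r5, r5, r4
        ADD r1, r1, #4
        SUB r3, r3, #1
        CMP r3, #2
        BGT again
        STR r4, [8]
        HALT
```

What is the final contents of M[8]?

1

MOV r4, #7 → r4=7
MOV r5, #2 → r5=2
MOV r3, #7 → r3=7
MOV r1, #0 → r1=0
LDR r4, [r1] → r4=M[0]=13
XOR r5, r5, r4 → r5=2^13=15
ADD r1, r1, #4 → r1=0+4=4
SUB r3, r3, #1 → r3=7-1=6
CMP r3, #2  (cmp 6,2)
BGT again: taken
LDR r4, [r1] → r4=M[4]=15
XOR r5, r5, r4 → r5=15^15=0
ADD r1, r1, #4 → r1=4+4=8
SUB r3, r3, #1 → r3=6-1=5
CMP r3, #2  (cmp 5,2)
BGT again: taken
LDR r4, [r1] → r4=M[8]=20
XOR r5, r5, r4 → r5=0^20=20
ADD r1, r1, #4 → r1=8+4=12
SUB r3, r3, #1 → r3=5-1=4
CMP r3, #2  (cmp 4,2)
BGT again: taken
LDR r4, [r1] → r4=M[12]=2
XOR r5, r5, r4 → r5=20^2=22
ADD r1, r1, #4 → r1=12+4=16
SUB r3, r3, #1 → r3=4-1=3
CMP r3, #2  (cmp 3,2)
BGT again: taken
LDR r4, [r1] → r4=M[16]=1
XOR r5, r5, r4 → r5=22^1=23
ADD r1, r1, #4 → r1=16+4=20
SUB r3, r3, #1 → r3=3-1=2
CMP r3, #2  (cmp 2,2)
BGT again: not taken
STR r4, [8] → M[8]=1
halt.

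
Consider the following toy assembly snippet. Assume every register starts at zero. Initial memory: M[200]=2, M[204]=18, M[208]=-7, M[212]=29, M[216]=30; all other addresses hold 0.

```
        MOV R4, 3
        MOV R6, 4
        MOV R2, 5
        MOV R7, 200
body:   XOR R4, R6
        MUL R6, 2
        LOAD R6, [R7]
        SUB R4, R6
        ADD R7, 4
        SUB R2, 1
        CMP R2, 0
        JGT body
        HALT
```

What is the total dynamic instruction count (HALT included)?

45

MOV R4, 3 → R4=3
MOV R6, 4 → R6=4
MOV R2, 5 → R2=5
MOV R7, 200 → R7=200
XOR R4, R6 → R4=3^4=7
MUL R6, 2 → R6=4*2=8
LOAD R6, [R7] → R6=M[200]=2
SUB R4, R6 → R4=7-2=5
ADD R7, 4 → R7=200+4=204
SUB R2, 1 → R2=5-1=4
CMP R2, 0  (cmp 4,0)
JGT body: taken
XOR R4, R6 → R4=5^2=7
MUL R6, 2 → R6=2*2=4
LOAD R6, [R7] → R6=M[204]=18
SUB R4, R6 → R4=7-18=-11
ADD R7, 4 → R7=204+4=208
SUB R2, 1 → R2=4-1=3
CMP R2, 0  (cmp 3,0)
JGT body: taken
XOR R4, R6 → R4=(-11)^18=-25
MUL R6, 2 → R6=18*2=36
LOAD R6, [R7] → R6=M[208]=-7
SUB R4, R6 → R4=(-25)-(-7)=-18
ADD R7, 4 → R7=208+4=212
SUB R2, 1 → R2=3-1=2
CMP R2, 0  (cmp 2,0)
JGT body: taken
XOR R4, R6 → R4=(-18)^(-7)=23
MUL R6, 2 → R6=(-7)*2=-14
LOAD R6, [R7] → R6=M[212]=29
SUB R4, R6 → R4=23-29=-6
ADD R7, 4 → R7=212+4=216
SUB R2, 1 → R2=2-1=1
CMP R2, 0  (cmp 1,0)
JGT body: taken
XOR R4, R6 → R4=(-6)^29=-25
MUL R6, 2 → R6=29*2=58
LOAD R6, [R7] → R6=M[216]=30
SUB R4, R6 → R4=(-25)-30=-55
ADD R7, 4 → R7=216+4=220
SUB R2, 1 → R2=1-1=0
CMP R2, 0  (cmp 0,0)
JGT body: not taken
halt.
Total executed instructions: 45.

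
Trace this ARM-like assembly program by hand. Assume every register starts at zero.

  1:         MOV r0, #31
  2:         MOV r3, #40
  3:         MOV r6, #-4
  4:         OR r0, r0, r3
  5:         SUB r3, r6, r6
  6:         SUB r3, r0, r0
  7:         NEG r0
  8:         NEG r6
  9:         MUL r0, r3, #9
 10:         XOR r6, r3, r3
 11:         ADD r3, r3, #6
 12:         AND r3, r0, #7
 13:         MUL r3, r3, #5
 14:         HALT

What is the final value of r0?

0

after MOV r0, #31: r0=31
after MOV r3, #40: r3=40
after MOV r6, #-4: r6=-4
after OR r0, r0, r3: r0=31|40=63
after SUB r3, r6, r6: r3=(-4)-(-4)=0
after SUB r3, r0, r0: r3=63-63=0
after NEG r0: r0=-(63)=-63
after NEG r6: r6=-(-4)=4
after MUL r0, r3, #9: r0=0*9=0
after XOR r6, r3, r3: r6=0^0=0
after ADD r3, r3, #6: r3=0+6=6
after AND r3, r0, #7: r3=0&7=0
after MUL r3, r3, #5: r3=0*5=0
halt.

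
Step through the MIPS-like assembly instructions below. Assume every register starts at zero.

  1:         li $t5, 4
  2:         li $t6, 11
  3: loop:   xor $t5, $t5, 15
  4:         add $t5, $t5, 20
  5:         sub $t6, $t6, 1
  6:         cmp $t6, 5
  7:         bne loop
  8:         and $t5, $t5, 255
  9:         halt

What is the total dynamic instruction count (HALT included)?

after li $t5, 4: $t5=4
after li $t6, 11: $t6=11
after xor $t5, $t5, 15: $t5=4^15=11
after add $t5, $t5, 20: $t5=11+20=31
after sub $t6, $t6, 1: $t6=11-1=10
cmp $t6, 5  (cmp 10,5)
bne loop: taken
after xor $t5, $t5, 15: $t5=31^15=16
after add $t5, $t5, 20: $t5=16+20=36
after sub $t6, $t6, 1: $t6=10-1=9
cmp $t6, 5  (cmp 9,5)
bne loop: taken
after xor $t5, $t5, 15: $t5=36^15=43
after add $t5, $t5, 20: $t5=43+20=63
after sub $t6, $t6, 1: $t6=9-1=8
cmp $t6, 5  (cmp 8,5)
bne loop: taken
after xor $t5, $t5, 15: $t5=63^15=48
after add $t5, $t5, 20: $t5=48+20=68
after sub $t6, $t6, 1: $t6=8-1=7
cmp $t6, 5  (cmp 7,5)
bne loop: taken
after xor $t5, $t5, 15: $t5=68^15=75
after add $t5, $t5, 20: $t5=75+20=95
after sub $t6, $t6, 1: $t6=7-1=6
cmp $t6, 5  (cmp 6,5)
bne loop: taken
after xor $t5, $t5, 15: $t5=95^15=80
after add $t5, $t5, 20: $t5=80+20=100
after sub $t6, $t6, 1: $t6=6-1=5
cmp $t6, 5  (cmp 5,5)
bne loop: not taken
after and $t5, $t5, 255: $t5=100&255=100
halt.
Total executed instructions: 34.

34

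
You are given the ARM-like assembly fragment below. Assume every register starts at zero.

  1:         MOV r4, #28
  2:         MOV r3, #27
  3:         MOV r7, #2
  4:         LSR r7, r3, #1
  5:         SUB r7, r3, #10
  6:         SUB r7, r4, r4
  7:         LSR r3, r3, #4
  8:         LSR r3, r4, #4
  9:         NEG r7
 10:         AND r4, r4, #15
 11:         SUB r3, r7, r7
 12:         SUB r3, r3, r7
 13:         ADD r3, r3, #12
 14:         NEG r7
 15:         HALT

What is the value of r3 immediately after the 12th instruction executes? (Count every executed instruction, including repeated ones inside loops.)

MOV r4, #28 → r4=28
MOV r3, #27 → r3=27
MOV r7, #2 → r7=2
LSR r7, r3, #1 → r7=27>>1=13
SUB r7, r3, #10 → r7=27-10=17
SUB r7, r4, r4 → r7=28-28=0
LSR r3, r3, #4 → r3=27>>4=1
LSR r3, r4, #4 → r3=28>>4=1
NEG r7 → r7=-(0)=0
AND r4, r4, #15 → r4=28&15=12
SUB r3, r7, r7 → r3=0-0=0
SUB r3, r3, r7 → r3=0-0=0
After step 12: r3 = 0.

0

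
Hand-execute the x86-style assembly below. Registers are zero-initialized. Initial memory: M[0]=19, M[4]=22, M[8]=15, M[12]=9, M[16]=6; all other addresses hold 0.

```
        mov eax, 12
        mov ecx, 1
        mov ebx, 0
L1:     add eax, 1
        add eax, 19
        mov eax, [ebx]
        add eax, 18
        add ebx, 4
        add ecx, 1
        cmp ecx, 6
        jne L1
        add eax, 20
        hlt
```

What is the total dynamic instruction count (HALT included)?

eax=12
ecx=1
ebx=0
eax=12+1=13
eax=13+19=32
eax=M[0]=19
eax=19+18=37
ebx=0+4=4
ecx=1+1=2
cmp ecx, 6  (cmp 2,6)
jne L1: taken
eax=37+1=38
eax=38+19=57
eax=M[4]=22
eax=22+18=40
ebx=4+4=8
ecx=2+1=3
cmp ecx, 6  (cmp 3,6)
jne L1: taken
eax=40+1=41
eax=41+19=60
eax=M[8]=15
eax=15+18=33
ebx=8+4=12
ecx=3+1=4
cmp ecx, 6  (cmp 4,6)
jne L1: taken
eax=33+1=34
eax=34+19=53
eax=M[12]=9
eax=9+18=27
ebx=12+4=16
ecx=4+1=5
cmp ecx, 6  (cmp 5,6)
jne L1: taken
eax=27+1=28
eax=28+19=47
eax=M[16]=6
eax=6+18=24
ebx=16+4=20
ecx=5+1=6
cmp ecx, 6  (cmp 6,6)
jne L1: not taken
eax=24+20=44
halt.
Total executed instructions: 45.

45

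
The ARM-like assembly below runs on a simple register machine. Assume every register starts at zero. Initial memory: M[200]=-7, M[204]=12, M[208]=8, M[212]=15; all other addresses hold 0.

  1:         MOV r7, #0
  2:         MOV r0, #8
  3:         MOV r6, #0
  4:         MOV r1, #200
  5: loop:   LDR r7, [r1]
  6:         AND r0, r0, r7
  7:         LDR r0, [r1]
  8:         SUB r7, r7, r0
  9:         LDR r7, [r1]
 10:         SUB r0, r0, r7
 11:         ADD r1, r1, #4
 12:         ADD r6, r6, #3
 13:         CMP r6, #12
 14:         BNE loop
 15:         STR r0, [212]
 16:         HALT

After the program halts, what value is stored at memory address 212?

MOV r7, #0 → r7=0
MOV r0, #8 → r0=8
MOV r6, #0 → r6=0
MOV r1, #200 → r1=200
LDR r7, [r1] → r7=M[200]=-7
AND r0, r0, r7 → r0=8&(-7)=8
LDR r0, [r1] → r0=M[200]=-7
SUB r7, r7, r0 → r7=(-7)-(-7)=0
LDR r7, [r1] → r7=M[200]=-7
SUB r0, r0, r7 → r0=(-7)-(-7)=0
ADD r1, r1, #4 → r1=200+4=204
ADD r6, r6, #3 → r6=0+3=3
CMP r6, #12  (cmp 3,12)
BNE loop: taken
LDR r7, [r1] → r7=M[204]=12
AND r0, r0, r7 → r0=0&12=0
LDR r0, [r1] → r0=M[204]=12
SUB r7, r7, r0 → r7=12-12=0
LDR r7, [r1] → r7=M[204]=12
SUB r0, r0, r7 → r0=12-12=0
ADD r1, r1, #4 → r1=204+4=208
ADD r6, r6, #3 → r6=3+3=6
CMP r6, #12  (cmp 6,12)
BNE loop: taken
LDR r7, [r1] → r7=M[208]=8
AND r0, r0, r7 → r0=0&8=0
LDR r0, [r1] → r0=M[208]=8
SUB r7, r7, r0 → r7=8-8=0
LDR r7, [r1] → r7=M[208]=8
SUB r0, r0, r7 → r0=8-8=0
ADD r1, r1, #4 → r1=208+4=212
ADD r6, r6, #3 → r6=6+3=9
CMP r6, #12  (cmp 9,12)
BNE loop: taken
LDR r7, [r1] → r7=M[212]=15
AND r0, r0, r7 → r0=0&15=0
LDR r0, [r1] → r0=M[212]=15
SUB r7, r7, r0 → r7=15-15=0
LDR r7, [r1] → r7=M[212]=15
SUB r0, r0, r7 → r0=15-15=0
ADD r1, r1, #4 → r1=212+4=216
ADD r6, r6, #3 → r6=9+3=12
CMP r6, #12  (cmp 12,12)
BNE loop: not taken
STR r0, [212] → M[212]=0
halt.

0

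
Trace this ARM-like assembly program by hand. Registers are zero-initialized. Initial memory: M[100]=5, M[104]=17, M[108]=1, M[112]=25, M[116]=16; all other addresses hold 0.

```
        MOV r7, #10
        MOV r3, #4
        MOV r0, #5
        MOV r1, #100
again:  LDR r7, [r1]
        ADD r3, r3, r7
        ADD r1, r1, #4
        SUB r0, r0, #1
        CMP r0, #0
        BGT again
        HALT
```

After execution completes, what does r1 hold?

120

MOV r7, #10 → r7=10
MOV r3, #4 → r3=4
MOV r0, #5 → r0=5
MOV r1, #100 → r1=100
LDR r7, [r1] → r7=M[100]=5
ADD r3, r3, r7 → r3=4+5=9
ADD r1, r1, #4 → r1=100+4=104
SUB r0, r0, #1 → r0=5-1=4
CMP r0, #0  (cmp 4,0)
BGT again: taken
LDR r7, [r1] → r7=M[104]=17
ADD r3, r3, r7 → r3=9+17=26
ADD r1, r1, #4 → r1=104+4=108
SUB r0, r0, #1 → r0=4-1=3
CMP r0, #0  (cmp 3,0)
BGT again: taken
LDR r7, [r1] → r7=M[108]=1
ADD r3, r3, r7 → r3=26+1=27
ADD r1, r1, #4 → r1=108+4=112
SUB r0, r0, #1 → r0=3-1=2
CMP r0, #0  (cmp 2,0)
BGT again: taken
LDR r7, [r1] → r7=M[112]=25
ADD r3, r3, r7 → r3=27+25=52
ADD r1, r1, #4 → r1=112+4=116
SUB r0, r0, #1 → r0=2-1=1
CMP r0, #0  (cmp 1,0)
BGT again: taken
LDR r7, [r1] → r7=M[116]=16
ADD r3, r3, r7 → r3=52+16=68
ADD r1, r1, #4 → r1=116+4=120
SUB r0, r0, #1 → r0=1-1=0
CMP r0, #0  (cmp 0,0)
BGT again: not taken
halt.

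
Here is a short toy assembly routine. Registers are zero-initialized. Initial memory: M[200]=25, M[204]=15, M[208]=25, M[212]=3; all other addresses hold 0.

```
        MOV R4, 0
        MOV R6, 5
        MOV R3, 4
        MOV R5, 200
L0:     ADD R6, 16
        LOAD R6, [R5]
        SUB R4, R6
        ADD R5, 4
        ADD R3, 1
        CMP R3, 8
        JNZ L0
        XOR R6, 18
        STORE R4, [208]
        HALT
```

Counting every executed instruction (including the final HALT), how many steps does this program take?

35

R4=0
R6=5
R3=4
R5=200
R6=5+16=21
R6=M[200]=25
R4=0-25=-25
R5=200+4=204
R3=4+1=5
CMP R3, 8  (cmp 5,8)
JNZ L0: taken
R6=25+16=41
R6=M[204]=15
R4=(-25)-15=-40
R5=204+4=208
R3=5+1=6
CMP R3, 8  (cmp 6,8)
JNZ L0: taken
R6=15+16=31
R6=M[208]=25
R4=(-40)-25=-65
R5=208+4=212
R3=6+1=7
CMP R3, 8  (cmp 7,8)
JNZ L0: taken
R6=25+16=41
R6=M[212]=3
R4=(-65)-3=-68
R5=212+4=216
R3=7+1=8
CMP R3, 8  (cmp 8,8)
JNZ L0: not taken
R6=3^18=17
STORE R4, [208] → M[208]=-68
halt.
Total executed instructions: 35.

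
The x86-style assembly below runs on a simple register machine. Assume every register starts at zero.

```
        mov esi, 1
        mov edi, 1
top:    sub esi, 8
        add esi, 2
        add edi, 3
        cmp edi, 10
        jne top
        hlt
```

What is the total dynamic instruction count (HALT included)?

after mov esi, 1: esi=1
after mov edi, 1: edi=1
after sub esi, 8: esi=1-8=-7
after add esi, 2: esi=(-7)+2=-5
after add edi, 3: edi=1+3=4
cmp edi, 10  (cmp 4,10)
jne top: taken
after sub esi, 8: esi=(-5)-8=-13
after add esi, 2: esi=(-13)+2=-11
after add edi, 3: edi=4+3=7
cmp edi, 10  (cmp 7,10)
jne top: taken
after sub esi, 8: esi=(-11)-8=-19
after add esi, 2: esi=(-19)+2=-17
after add edi, 3: edi=7+3=10
cmp edi, 10  (cmp 10,10)
jne top: not taken
halt.
Total executed instructions: 18.

18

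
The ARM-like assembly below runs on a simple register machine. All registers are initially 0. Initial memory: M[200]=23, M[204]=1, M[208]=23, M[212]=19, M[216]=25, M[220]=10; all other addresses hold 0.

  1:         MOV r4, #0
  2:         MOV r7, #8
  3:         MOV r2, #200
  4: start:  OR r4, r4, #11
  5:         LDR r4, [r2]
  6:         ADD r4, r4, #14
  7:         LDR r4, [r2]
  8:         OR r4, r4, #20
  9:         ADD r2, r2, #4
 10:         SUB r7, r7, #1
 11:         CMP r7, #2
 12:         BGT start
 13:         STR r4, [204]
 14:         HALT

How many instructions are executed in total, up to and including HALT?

59

after MOV r4, #0: r4=0
after MOV r7, #8: r7=8
after MOV r2, #200: r2=200
after OR r4, r4, #11: r4=0|11=11
after LDR r4, [r2]: r4=M[200]=23
after ADD r4, r4, #14: r4=23+14=37
after LDR r4, [r2]: r4=M[200]=23
after OR r4, r4, #20: r4=23|20=23
after ADD r2, r2, #4: r2=200+4=204
after SUB r7, r7, #1: r7=8-1=7
CMP r7, #2  (cmp 7,2)
BGT start: taken
after OR r4, r4, #11: r4=23|11=31
after LDR r4, [r2]: r4=M[204]=1
after ADD r4, r4, #14: r4=1+14=15
after LDR r4, [r2]: r4=M[204]=1
after OR r4, r4, #20: r4=1|20=21
after ADD r2, r2, #4: r2=204+4=208
after SUB r7, r7, #1: r7=7-1=6
CMP r7, #2  (cmp 6,2)
BGT start: taken
after OR r4, r4, #11: r4=21|11=31
after LDR r4, [r2]: r4=M[208]=23
after ADD r4, r4, #14: r4=23+14=37
after LDR r4, [r2]: r4=M[208]=23
after OR r4, r4, #20: r4=23|20=23
after ADD r2, r2, #4: r2=208+4=212
after SUB r7, r7, #1: r7=6-1=5
CMP r7, #2  (cmp 5,2)
BGT start: taken
after OR r4, r4, #11: r4=23|11=31
after LDR r4, [r2]: r4=M[212]=19
after ADD r4, r4, #14: r4=19+14=33
after LDR r4, [r2]: r4=M[212]=19
after OR r4, r4, #20: r4=19|20=23
after ADD r2, r2, #4: r2=212+4=216
after SUB r7, r7, #1: r7=5-1=4
CMP r7, #2  (cmp 4,2)
BGT start: taken
after OR r4, r4, #11: r4=23|11=31
after LDR r4, [r2]: r4=M[216]=25
after ADD r4, r4, #14: r4=25+14=39
after LDR r4, [r2]: r4=M[216]=25
after OR r4, r4, #20: r4=25|20=29
after ADD r2, r2, #4: r2=216+4=220
after SUB r7, r7, #1: r7=4-1=3
CMP r7, #2  (cmp 3,2)
BGT start: taken
after OR r4, r4, #11: r4=29|11=31
after LDR r4, [r2]: r4=M[220]=10
after ADD r4, r4, #14: r4=10+14=24
after LDR r4, [r2]: r4=M[220]=10
after OR r4, r4, #20: r4=10|20=30
after ADD r2, r2, #4: r2=220+4=224
after SUB r7, r7, #1: r7=3-1=2
CMP r7, #2  (cmp 2,2)
BGT start: not taken
STR r4, [204] → M[204]=30
halt.
Total executed instructions: 59.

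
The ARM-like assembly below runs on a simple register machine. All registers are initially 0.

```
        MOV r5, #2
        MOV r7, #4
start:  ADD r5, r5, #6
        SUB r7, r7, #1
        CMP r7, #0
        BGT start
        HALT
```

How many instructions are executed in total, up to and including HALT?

after MOV r5, #2: r5=2
after MOV r7, #4: r7=4
after ADD r5, r5, #6: r5=2+6=8
after SUB r7, r7, #1: r7=4-1=3
CMP r7, #0  (cmp 3,0)
BGT start: taken
after ADD r5, r5, #6: r5=8+6=14
after SUB r7, r7, #1: r7=3-1=2
CMP r7, #0  (cmp 2,0)
BGT start: taken
after ADD r5, r5, #6: r5=14+6=20
after SUB r7, r7, #1: r7=2-1=1
CMP r7, #0  (cmp 1,0)
BGT start: taken
after ADD r5, r5, #6: r5=20+6=26
after SUB r7, r7, #1: r7=1-1=0
CMP r7, #0  (cmp 0,0)
BGT start: not taken
halt.
Total executed instructions: 19.

19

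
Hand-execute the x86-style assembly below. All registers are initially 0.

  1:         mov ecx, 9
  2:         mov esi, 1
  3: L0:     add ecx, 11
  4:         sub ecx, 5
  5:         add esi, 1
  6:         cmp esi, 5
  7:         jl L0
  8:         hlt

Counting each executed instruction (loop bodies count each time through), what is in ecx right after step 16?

27

ecx=9
esi=1
ecx=9+11=20
ecx=20-5=15
esi=1+1=2
cmp esi, 5  (cmp 2,5)
jl L0: taken
ecx=15+11=26
ecx=26-5=21
esi=2+1=3
cmp esi, 5  (cmp 3,5)
jl L0: taken
ecx=21+11=32
ecx=32-5=27
esi=3+1=4
cmp esi, 5  (cmp 4,5)
After step 16: ecx = 27.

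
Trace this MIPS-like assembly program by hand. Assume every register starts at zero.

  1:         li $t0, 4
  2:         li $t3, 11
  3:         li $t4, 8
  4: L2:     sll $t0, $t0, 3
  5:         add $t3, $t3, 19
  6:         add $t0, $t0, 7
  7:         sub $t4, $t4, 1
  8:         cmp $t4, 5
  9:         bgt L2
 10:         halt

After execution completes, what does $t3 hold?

li $t0, 4 → $t0=4
li $t3, 11 → $t3=11
li $t4, 8 → $t4=8
sll $t0, $t0, 3 → $t0=4<<3=32
add $t3, $t3, 19 → $t3=11+19=30
add $t0, $t0, 7 → $t0=32+7=39
sub $t4, $t4, 1 → $t4=8-1=7
cmp $t4, 5  (cmp 7,5)
bgt L2: taken
sll $t0, $t0, 3 → $t0=39<<3=312
add $t3, $t3, 19 → $t3=30+19=49
add $t0, $t0, 7 → $t0=312+7=319
sub $t4, $t4, 1 → $t4=7-1=6
cmp $t4, 5  (cmp 6,5)
bgt L2: taken
sll $t0, $t0, 3 → $t0=319<<3=2552
add $t3, $t3, 19 → $t3=49+19=68
add $t0, $t0, 7 → $t0=2552+7=2559
sub $t4, $t4, 1 → $t4=6-1=5
cmp $t4, 5  (cmp 5,5)
bgt L2: not taken
halt.

68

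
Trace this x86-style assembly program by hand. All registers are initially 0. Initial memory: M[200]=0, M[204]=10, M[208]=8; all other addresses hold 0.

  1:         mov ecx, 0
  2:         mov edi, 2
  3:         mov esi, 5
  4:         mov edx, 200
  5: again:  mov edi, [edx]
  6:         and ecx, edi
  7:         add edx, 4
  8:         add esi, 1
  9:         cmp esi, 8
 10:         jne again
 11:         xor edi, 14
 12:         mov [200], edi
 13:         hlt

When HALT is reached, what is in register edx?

after mov ecx, 0: ecx=0
after mov edi, 2: edi=2
after mov esi, 5: esi=5
after mov edx, 200: edx=200
after mov edi, [edx]: edi=M[200]=0
after and ecx, edi: ecx=0&0=0
after add edx, 4: edx=200+4=204
after add esi, 1: esi=5+1=6
cmp esi, 8  (cmp 6,8)
jne again: taken
after mov edi, [edx]: edi=M[204]=10
after and ecx, edi: ecx=0&10=0
after add edx, 4: edx=204+4=208
after add esi, 1: esi=6+1=7
cmp esi, 8  (cmp 7,8)
jne again: taken
after mov edi, [edx]: edi=M[208]=8
after and ecx, edi: ecx=0&8=0
after add edx, 4: edx=208+4=212
after add esi, 1: esi=7+1=8
cmp esi, 8  (cmp 8,8)
jne again: not taken
after xor edi, 14: edi=8^14=6
mov [200], edi → M[200]=6
halt.

212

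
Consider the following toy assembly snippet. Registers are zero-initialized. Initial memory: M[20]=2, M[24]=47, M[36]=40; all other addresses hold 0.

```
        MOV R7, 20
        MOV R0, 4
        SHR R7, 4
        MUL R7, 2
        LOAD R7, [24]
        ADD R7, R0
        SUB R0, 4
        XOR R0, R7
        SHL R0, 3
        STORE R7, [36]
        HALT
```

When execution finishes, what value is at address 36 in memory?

R7=20
R0=4
R7=20>>4=1
R7=1*2=2
R7=M[24]=47
R7=47+4=51
R0=4-4=0
R0=0^51=51
R0=51<<3=408
STORE R7, [36] → M[36]=51
halt.

51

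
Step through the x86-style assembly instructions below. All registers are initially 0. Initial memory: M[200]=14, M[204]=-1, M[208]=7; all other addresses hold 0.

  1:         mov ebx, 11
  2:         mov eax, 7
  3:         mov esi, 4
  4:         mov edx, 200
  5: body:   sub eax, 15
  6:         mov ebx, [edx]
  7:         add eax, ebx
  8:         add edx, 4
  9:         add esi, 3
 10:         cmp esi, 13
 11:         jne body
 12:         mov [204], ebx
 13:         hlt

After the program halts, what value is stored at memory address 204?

7

mov ebx, 11 → ebx=11
mov eax, 7 → eax=7
mov esi, 4 → esi=4
mov edx, 200 → edx=200
sub eax, 15 → eax=7-15=-8
mov ebx, [edx] → ebx=M[200]=14
add eax, ebx → eax=(-8)+14=6
add edx, 4 → edx=200+4=204
add esi, 3 → esi=4+3=7
cmp esi, 13  (cmp 7,13)
jne body: taken
sub eax, 15 → eax=6-15=-9
mov ebx, [edx] → ebx=M[204]=-1
add eax, ebx → eax=(-9)+(-1)=-10
add edx, 4 → edx=204+4=208
add esi, 3 → esi=7+3=10
cmp esi, 13  (cmp 10,13)
jne body: taken
sub eax, 15 → eax=(-10)-15=-25
mov ebx, [edx] → ebx=M[208]=7
add eax, ebx → eax=(-25)+7=-18
add edx, 4 → edx=208+4=212
add esi, 3 → esi=10+3=13
cmp esi, 13  (cmp 13,13)
jne body: not taken
mov [204], ebx → M[204]=7
halt.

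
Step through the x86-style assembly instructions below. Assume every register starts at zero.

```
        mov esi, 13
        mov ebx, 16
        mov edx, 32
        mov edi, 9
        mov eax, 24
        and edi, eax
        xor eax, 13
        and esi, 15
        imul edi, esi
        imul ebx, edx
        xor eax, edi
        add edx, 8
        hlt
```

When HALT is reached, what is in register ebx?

after mov esi, 13: esi=13
after mov ebx, 16: ebx=16
after mov edx, 32: edx=32
after mov edi, 9: edi=9
after mov eax, 24: eax=24
after and edi, eax: edi=9&24=8
after xor eax, 13: eax=24^13=21
after and esi, 15: esi=13&15=13
after imul edi, esi: edi=8*13=104
after imul ebx, edx: ebx=16*32=512
after xor eax, edi: eax=21^104=125
after add edx, 8: edx=32+8=40
halt.

512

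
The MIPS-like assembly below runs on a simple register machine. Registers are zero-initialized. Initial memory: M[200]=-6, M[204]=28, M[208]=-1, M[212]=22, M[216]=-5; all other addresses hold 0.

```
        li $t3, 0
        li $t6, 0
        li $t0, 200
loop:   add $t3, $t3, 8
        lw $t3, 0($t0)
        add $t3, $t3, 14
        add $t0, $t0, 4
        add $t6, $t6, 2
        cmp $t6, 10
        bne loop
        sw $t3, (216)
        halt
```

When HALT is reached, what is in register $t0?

220

li $t3, 0 → $t3=0
li $t6, 0 → $t6=0
li $t0, 200 → $t0=200
add $t3, $t3, 8 → $t3=0+8=8
lw $t3, 0($t0) → $t3=M[200]=-6
add $t3, $t3, 14 → $t3=(-6)+14=8
add $t0, $t0, 4 → $t0=200+4=204
add $t6, $t6, 2 → $t6=0+2=2
cmp $t6, 10  (cmp 2,10)
bne loop: taken
add $t3, $t3, 8 → $t3=8+8=16
lw $t3, 0($t0) → $t3=M[204]=28
add $t3, $t3, 14 → $t3=28+14=42
add $t0, $t0, 4 → $t0=204+4=208
add $t6, $t6, 2 → $t6=2+2=4
cmp $t6, 10  (cmp 4,10)
bne loop: taken
add $t3, $t3, 8 → $t3=42+8=50
lw $t3, 0($t0) → $t3=M[208]=-1
add $t3, $t3, 14 → $t3=(-1)+14=13
add $t0, $t0, 4 → $t0=208+4=212
add $t6, $t6, 2 → $t6=4+2=6
cmp $t6, 10  (cmp 6,10)
bne loop: taken
add $t3, $t3, 8 → $t3=13+8=21
lw $t3, 0($t0) → $t3=M[212]=22
add $t3, $t3, 14 → $t3=22+14=36
add $t0, $t0, 4 → $t0=212+4=216
add $t6, $t6, 2 → $t6=6+2=8
cmp $t6, 10  (cmp 8,10)
bne loop: taken
add $t3, $t3, 8 → $t3=36+8=44
lw $t3, 0($t0) → $t3=M[216]=-5
add $t3, $t3, 14 → $t3=(-5)+14=9
add $t0, $t0, 4 → $t0=216+4=220
add $t6, $t6, 2 → $t6=8+2=10
cmp $t6, 10  (cmp 10,10)
bne loop: not taken
sw $t3, (216) → M[216]=9
halt.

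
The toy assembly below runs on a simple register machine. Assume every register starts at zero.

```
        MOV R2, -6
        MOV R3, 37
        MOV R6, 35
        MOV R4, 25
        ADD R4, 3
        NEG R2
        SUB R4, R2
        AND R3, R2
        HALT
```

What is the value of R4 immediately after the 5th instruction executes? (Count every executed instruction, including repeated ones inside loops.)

R2=-6
R3=37
R6=35
R4=25
R4=25+3=28
After step 5: R4 = 28.

28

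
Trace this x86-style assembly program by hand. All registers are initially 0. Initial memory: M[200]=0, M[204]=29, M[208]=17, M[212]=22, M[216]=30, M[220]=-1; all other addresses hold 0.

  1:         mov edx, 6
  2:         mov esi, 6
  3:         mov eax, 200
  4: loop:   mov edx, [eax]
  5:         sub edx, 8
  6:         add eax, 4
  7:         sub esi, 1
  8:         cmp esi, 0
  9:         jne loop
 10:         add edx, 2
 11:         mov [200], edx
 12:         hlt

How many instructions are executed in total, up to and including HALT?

mov edx, 6 → edx=6
mov esi, 6 → esi=6
mov eax, 200 → eax=200
mov edx, [eax] → edx=M[200]=0
sub edx, 8 → edx=0-8=-8
add eax, 4 → eax=200+4=204
sub esi, 1 → esi=6-1=5
cmp esi, 0  (cmp 5,0)
jne loop: taken
mov edx, [eax] → edx=M[204]=29
sub edx, 8 → edx=29-8=21
add eax, 4 → eax=204+4=208
sub esi, 1 → esi=5-1=4
cmp esi, 0  (cmp 4,0)
jne loop: taken
mov edx, [eax] → edx=M[208]=17
sub edx, 8 → edx=17-8=9
add eax, 4 → eax=208+4=212
sub esi, 1 → esi=4-1=3
cmp esi, 0  (cmp 3,0)
jne loop: taken
mov edx, [eax] → edx=M[212]=22
sub edx, 8 → edx=22-8=14
add eax, 4 → eax=212+4=216
sub esi, 1 → esi=3-1=2
cmp esi, 0  (cmp 2,0)
jne loop: taken
mov edx, [eax] → edx=M[216]=30
sub edx, 8 → edx=30-8=22
add eax, 4 → eax=216+4=220
sub esi, 1 → esi=2-1=1
cmp esi, 0  (cmp 1,0)
jne loop: taken
mov edx, [eax] → edx=M[220]=-1
sub edx, 8 → edx=(-1)-8=-9
add eax, 4 → eax=220+4=224
sub esi, 1 → esi=1-1=0
cmp esi, 0  (cmp 0,0)
jne loop: not taken
add edx, 2 → edx=(-9)+2=-7
mov [200], edx → M[200]=-7
halt.
Total executed instructions: 42.

42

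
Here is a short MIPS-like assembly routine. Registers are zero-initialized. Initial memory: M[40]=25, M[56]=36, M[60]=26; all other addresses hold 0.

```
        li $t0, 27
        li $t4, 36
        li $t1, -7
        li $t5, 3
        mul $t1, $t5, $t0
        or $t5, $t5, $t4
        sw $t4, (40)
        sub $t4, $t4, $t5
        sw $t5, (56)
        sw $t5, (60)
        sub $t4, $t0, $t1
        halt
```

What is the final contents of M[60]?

39

after li $t0, 27: $t0=27
after li $t4, 36: $t4=36
after li $t1, -7: $t1=-7
after li $t5, 3: $t5=3
after mul $t1, $t5, $t0: $t1=3*27=81
after or $t5, $t5, $t4: $t5=3|36=39
sw $t4, (40) → M[40]=36
after sub $t4, $t4, $t5: $t4=36-39=-3
sw $t5, (56) → M[56]=39
sw $t5, (60) → M[60]=39
after sub $t4, $t0, $t1: $t4=27-81=-54
halt.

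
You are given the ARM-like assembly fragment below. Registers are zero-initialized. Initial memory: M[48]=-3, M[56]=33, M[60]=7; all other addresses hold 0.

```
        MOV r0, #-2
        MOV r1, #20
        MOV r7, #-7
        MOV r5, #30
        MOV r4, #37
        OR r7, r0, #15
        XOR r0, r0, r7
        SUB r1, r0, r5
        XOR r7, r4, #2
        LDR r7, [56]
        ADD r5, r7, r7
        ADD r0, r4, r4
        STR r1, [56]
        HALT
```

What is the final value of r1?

MOV r0, #-2 → r0=-2
MOV r1, #20 → r1=20
MOV r7, #-7 → r7=-7
MOV r5, #30 → r5=30
MOV r4, #37 → r4=37
OR r7, r0, #15 → r7=(-2)|15=-1
XOR r0, r0, r7 → r0=(-2)^(-1)=1
SUB r1, r0, r5 → r1=1-30=-29
XOR r7, r4, #2 → r7=37^2=39
LDR r7, [56] → r7=M[56]=33
ADD r5, r7, r7 → r5=33+33=66
ADD r0, r4, r4 → r0=37+37=74
STR r1, [56] → M[56]=-29
halt.

-29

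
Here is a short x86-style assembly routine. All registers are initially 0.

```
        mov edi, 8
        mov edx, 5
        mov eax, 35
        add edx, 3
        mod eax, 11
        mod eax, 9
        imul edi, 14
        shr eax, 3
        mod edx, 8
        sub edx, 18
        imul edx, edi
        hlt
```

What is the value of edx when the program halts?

-2016

mov edi, 8 → edi=8
mov edx, 5 → edx=5
mov eax, 35 → eax=35
add edx, 3 → edx=5+3=8
mod eax, 11 → eax=35%11=2
mod eax, 9 → eax=2%9=2
imul edi, 14 → edi=8*14=112
shr eax, 3 → eax=2>>3=0
mod edx, 8 → edx=8%8=0
sub edx, 18 → edx=0-18=-18
imul edx, edi → edx=(-18)*112=-2016
halt.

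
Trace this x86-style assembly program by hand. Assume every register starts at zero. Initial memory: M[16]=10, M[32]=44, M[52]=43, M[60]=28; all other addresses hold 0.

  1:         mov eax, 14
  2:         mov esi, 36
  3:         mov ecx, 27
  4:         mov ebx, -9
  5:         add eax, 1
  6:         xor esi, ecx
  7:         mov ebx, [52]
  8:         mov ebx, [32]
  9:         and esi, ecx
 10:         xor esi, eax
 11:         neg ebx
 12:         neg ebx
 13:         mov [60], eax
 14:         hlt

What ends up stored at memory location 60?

15

eax=14
esi=36
ecx=27
ebx=-9
eax=14+1=15
esi=36^27=63
ebx=M[52]=43
ebx=M[32]=44
esi=63&27=27
esi=27^15=20
ebx=-(44)=-44
ebx=-(-44)=44
mov [60], eax → M[60]=15
halt.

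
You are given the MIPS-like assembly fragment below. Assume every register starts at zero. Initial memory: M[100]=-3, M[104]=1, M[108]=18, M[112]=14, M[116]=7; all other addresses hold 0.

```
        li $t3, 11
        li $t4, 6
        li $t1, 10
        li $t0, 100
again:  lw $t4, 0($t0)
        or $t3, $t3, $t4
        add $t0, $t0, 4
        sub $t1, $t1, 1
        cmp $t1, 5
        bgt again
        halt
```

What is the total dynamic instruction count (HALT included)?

35

after li $t3, 11: $t3=11
after li $t4, 6: $t4=6
after li $t1, 10: $t1=10
after li $t0, 100: $t0=100
after lw $t4, 0($t0): $t4=M[100]=-3
after or $t3, $t3, $t4: $t3=11|(-3)=-1
after add $t0, $t0, 4: $t0=100+4=104
after sub $t1, $t1, 1: $t1=10-1=9
cmp $t1, 5  (cmp 9,5)
bgt again: taken
after lw $t4, 0($t0): $t4=M[104]=1
after or $t3, $t3, $t4: $t3=(-1)|1=-1
after add $t0, $t0, 4: $t0=104+4=108
after sub $t1, $t1, 1: $t1=9-1=8
cmp $t1, 5  (cmp 8,5)
bgt again: taken
after lw $t4, 0($t0): $t4=M[108]=18
after or $t3, $t3, $t4: $t3=(-1)|18=-1
after add $t0, $t0, 4: $t0=108+4=112
after sub $t1, $t1, 1: $t1=8-1=7
cmp $t1, 5  (cmp 7,5)
bgt again: taken
after lw $t4, 0($t0): $t4=M[112]=14
after or $t3, $t3, $t4: $t3=(-1)|14=-1
after add $t0, $t0, 4: $t0=112+4=116
after sub $t1, $t1, 1: $t1=7-1=6
cmp $t1, 5  (cmp 6,5)
bgt again: taken
after lw $t4, 0($t0): $t4=M[116]=7
after or $t3, $t3, $t4: $t3=(-1)|7=-1
after add $t0, $t0, 4: $t0=116+4=120
after sub $t1, $t1, 1: $t1=6-1=5
cmp $t1, 5  (cmp 5,5)
bgt again: not taken
halt.
Total executed instructions: 35.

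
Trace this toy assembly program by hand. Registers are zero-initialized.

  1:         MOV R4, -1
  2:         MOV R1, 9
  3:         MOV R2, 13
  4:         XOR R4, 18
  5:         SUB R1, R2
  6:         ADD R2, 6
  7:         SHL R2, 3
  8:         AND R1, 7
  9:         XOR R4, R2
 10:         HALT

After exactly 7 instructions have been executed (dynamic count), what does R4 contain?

-19

MOV R4, -1 → R4=-1
MOV R1, 9 → R1=9
MOV R2, 13 → R2=13
XOR R4, 18 → R4=(-1)^18=-19
SUB R1, R2 → R1=9-13=-4
ADD R2, 6 → R2=13+6=19
SHL R2, 3 → R2=19<<3=152
After step 7: R4 = -19.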